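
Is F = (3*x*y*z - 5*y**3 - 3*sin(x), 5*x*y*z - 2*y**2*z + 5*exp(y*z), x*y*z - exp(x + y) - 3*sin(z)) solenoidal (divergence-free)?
No, ∇·F = x*y + 5*x*z - y*z + 5*z*exp(y*z) - 3*cos(x) - 3*cos(z)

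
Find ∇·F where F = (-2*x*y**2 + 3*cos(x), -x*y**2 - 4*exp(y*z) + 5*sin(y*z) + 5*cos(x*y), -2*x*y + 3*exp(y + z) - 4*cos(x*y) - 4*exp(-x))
-2*x*y - 5*x*sin(x*y) - 2*y**2 - 4*z*exp(y*z) + 5*z*cos(y*z) + 3*exp(y + z) - 3*sin(x)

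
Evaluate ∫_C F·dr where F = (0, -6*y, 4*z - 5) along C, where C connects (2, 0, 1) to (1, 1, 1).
-3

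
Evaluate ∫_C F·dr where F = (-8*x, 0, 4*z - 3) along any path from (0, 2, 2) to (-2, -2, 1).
-19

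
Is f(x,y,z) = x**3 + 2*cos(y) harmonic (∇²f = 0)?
No, ∇²f = 6*x - 2*cos(y)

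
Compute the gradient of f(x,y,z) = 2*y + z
(0, 2, 1)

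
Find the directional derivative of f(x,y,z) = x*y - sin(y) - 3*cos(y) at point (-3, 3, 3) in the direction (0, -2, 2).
sqrt(2)*(cos(3) - 3*sin(3) + 3)/2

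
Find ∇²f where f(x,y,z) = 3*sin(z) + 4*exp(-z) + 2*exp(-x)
-3*sin(z) + 4*exp(-z) + 2*exp(-x)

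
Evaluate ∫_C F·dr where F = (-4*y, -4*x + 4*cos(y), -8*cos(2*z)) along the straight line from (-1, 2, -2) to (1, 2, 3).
-16 - 4*sin(6) - 4*sin(4)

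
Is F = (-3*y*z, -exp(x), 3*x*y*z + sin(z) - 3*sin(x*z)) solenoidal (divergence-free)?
No, ∇·F = 3*x*y - 3*x*cos(x*z) + cos(z)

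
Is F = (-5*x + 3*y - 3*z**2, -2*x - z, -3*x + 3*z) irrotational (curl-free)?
No, ∇×F = (1, 3 - 6*z, -5)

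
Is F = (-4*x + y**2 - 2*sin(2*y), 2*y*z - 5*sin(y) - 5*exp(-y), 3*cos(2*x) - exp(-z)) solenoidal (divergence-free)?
No, ∇·F = 2*z - 5*cos(y) - 4 + exp(-z) + 5*exp(-y)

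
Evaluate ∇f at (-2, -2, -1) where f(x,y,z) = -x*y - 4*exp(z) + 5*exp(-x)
(2 - 5*exp(2), 2, -4*exp(-1))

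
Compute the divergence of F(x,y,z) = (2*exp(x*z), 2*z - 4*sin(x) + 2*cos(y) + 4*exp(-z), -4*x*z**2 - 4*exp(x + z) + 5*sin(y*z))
-8*x*z + 5*y*cos(y*z) + 2*z*exp(x*z) - 4*exp(x + z) - 2*sin(y)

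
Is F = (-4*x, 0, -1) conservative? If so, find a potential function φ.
Yes, F is conservative. φ = -2*x**2 - z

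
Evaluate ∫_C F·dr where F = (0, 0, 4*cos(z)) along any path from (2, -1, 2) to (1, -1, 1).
-4*sin(2) + 4*sin(1)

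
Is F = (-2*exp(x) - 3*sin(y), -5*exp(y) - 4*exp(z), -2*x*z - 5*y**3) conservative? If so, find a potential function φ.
No, ∇×F = (-15*y**2 + 4*exp(z), 2*z, 3*cos(y)) ≠ 0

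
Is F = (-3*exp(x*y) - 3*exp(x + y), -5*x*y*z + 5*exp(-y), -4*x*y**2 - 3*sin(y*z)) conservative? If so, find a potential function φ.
No, ∇×F = (-3*x*y - 3*z*cos(y*z), 4*y**2, 3*x*exp(x*y) - 5*y*z + 3*exp(x + y)) ≠ 0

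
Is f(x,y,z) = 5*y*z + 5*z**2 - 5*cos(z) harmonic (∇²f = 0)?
No, ∇²f = 5*cos(z) + 10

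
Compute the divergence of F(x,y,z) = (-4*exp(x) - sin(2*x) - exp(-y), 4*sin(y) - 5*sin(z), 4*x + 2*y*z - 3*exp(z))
2*y - 4*exp(x) - 3*exp(z) - 2*cos(2*x) + 4*cos(y)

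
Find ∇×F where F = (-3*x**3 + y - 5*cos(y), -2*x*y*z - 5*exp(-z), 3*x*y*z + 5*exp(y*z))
(2*x*y + 3*x*z + 5*z*exp(y*z) - 5*exp(-z), -3*y*z, -2*y*z - 5*sin(y) - 1)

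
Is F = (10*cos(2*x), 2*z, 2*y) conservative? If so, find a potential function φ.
Yes, F is conservative. φ = 2*y*z + 5*sin(2*x)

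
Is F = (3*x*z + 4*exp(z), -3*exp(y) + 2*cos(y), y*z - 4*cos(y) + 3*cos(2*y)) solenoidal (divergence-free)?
No, ∇·F = y + 3*z - 3*exp(y) - 2*sin(y)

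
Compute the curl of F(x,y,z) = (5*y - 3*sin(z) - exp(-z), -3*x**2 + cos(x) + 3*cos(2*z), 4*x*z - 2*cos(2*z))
(6*sin(2*z), -4*z - 3*cos(z) + exp(-z), -6*x - sin(x) - 5)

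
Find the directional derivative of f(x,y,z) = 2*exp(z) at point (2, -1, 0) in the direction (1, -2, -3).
-3*sqrt(14)/7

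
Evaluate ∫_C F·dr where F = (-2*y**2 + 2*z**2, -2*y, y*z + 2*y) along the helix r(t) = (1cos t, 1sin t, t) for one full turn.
2*pi*(-1 + 4*pi)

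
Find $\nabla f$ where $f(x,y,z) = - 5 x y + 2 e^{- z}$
(-5*y, -5*x, -2*exp(-z))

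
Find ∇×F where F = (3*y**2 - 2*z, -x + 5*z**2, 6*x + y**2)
(2*y - 10*z, -8, -6*y - 1)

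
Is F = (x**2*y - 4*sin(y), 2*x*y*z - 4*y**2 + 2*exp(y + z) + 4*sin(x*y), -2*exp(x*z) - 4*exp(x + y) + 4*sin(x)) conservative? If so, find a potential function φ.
No, ∇×F = (-2*x*y - 4*exp(x + y) - 2*exp(y + z), 2*z*exp(x*z) + 4*exp(x + y) - 4*cos(x), -x**2 + 2*y*z + 4*y*cos(x*y) + 4*cos(y)) ≠ 0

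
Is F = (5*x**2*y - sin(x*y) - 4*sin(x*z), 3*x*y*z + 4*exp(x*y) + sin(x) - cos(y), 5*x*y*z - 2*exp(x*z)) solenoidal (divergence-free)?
No, ∇·F = 15*x*y + 3*x*z + 4*x*exp(x*y) - 2*x*exp(x*z) - y*cos(x*y) - 4*z*cos(x*z) + sin(y)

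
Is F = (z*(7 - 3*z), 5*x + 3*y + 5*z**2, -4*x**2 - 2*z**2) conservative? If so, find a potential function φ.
No, ∇×F = (-10*z, 8*x - 6*z + 7, 5) ≠ 0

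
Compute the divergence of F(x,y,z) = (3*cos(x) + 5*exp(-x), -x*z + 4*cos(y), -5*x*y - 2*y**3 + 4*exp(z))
4*exp(z) - 3*sin(x) - 4*sin(y) - 5*exp(-x)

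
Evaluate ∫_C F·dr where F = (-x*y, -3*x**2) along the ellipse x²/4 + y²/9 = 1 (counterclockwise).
0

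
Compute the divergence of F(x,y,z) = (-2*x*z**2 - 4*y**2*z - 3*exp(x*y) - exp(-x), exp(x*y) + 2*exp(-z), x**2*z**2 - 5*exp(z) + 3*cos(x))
2*x**2*z + x*exp(x*y) - 3*y*exp(x*y) - 2*z**2 - 5*exp(z) + exp(-x)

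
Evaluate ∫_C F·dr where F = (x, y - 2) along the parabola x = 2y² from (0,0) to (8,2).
30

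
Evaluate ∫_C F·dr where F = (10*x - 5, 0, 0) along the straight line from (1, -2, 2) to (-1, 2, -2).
10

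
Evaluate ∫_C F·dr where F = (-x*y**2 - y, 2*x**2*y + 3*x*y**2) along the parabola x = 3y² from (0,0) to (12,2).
208/5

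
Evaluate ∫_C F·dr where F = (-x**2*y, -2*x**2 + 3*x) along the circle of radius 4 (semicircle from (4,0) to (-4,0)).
56*pi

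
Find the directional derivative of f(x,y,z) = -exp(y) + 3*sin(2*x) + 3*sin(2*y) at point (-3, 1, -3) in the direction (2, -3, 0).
3*sqrt(13)*(-6*cos(2) + E + 4*cos(6))/13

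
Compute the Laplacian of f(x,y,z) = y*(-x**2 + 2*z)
-2*y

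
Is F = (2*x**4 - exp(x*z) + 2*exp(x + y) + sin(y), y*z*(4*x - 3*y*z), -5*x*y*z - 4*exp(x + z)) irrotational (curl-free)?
No, ∇×F = (-4*x*y - 5*x*z + 6*y**2*z, -x*exp(x*z) + 5*y*z + 4*exp(x + z), 4*y*z - 2*exp(x + y) - cos(y))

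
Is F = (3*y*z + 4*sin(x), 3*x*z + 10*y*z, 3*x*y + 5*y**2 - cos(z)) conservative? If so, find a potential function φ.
Yes, F is conservative. φ = 3*x*y*z + 5*y**2*z - sin(z) - 4*cos(x)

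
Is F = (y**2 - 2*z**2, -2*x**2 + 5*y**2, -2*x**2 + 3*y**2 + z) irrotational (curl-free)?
No, ∇×F = (6*y, 4*x - 4*z, -4*x - 2*y)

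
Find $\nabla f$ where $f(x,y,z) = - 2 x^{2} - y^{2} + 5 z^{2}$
(-4*x, -2*y, 10*z)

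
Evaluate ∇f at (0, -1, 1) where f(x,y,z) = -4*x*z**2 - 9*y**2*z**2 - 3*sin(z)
(-4, 18, -18 - 3*cos(1))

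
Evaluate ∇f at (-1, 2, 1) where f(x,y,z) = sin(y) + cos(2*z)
(0, cos(2), -2*sin(2))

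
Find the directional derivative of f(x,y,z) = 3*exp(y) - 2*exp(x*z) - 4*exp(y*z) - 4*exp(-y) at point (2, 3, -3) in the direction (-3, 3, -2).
sqrt(22)*(-10*exp(3) + 60 + 12*exp(6) + 9*exp(12))*exp(-9)/22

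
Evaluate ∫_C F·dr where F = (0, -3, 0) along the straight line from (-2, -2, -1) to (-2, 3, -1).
-15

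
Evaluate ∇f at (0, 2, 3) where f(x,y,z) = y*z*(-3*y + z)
(0, -27, 0)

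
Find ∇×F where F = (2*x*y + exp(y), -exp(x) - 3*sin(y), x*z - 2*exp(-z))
(0, -z, -2*x - exp(x) - exp(y))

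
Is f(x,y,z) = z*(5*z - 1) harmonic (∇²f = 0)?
No, ∇²f = 10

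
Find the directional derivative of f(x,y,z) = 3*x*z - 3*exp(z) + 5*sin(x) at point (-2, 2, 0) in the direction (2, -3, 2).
2*sqrt(17)*(-9 + 5*cos(2))/17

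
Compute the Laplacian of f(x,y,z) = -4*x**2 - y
-8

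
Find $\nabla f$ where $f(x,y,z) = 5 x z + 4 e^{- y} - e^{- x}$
(5*z + exp(-x), -4*exp(-y), 5*x)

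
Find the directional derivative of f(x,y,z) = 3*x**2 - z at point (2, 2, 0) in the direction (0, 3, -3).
sqrt(2)/2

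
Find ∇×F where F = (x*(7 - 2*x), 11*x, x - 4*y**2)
(-8*y, -1, 11)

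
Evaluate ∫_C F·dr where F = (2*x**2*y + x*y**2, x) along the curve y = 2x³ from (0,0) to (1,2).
8/3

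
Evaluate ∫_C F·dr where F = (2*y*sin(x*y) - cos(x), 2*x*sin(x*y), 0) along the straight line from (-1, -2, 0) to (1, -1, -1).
-2*sqrt(2)*sin(pi/4 + 1) + 2*cos(2)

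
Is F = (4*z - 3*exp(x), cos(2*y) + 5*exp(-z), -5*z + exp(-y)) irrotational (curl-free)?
No, ∇×F = (5*exp(-z) - exp(-y), 4, 0)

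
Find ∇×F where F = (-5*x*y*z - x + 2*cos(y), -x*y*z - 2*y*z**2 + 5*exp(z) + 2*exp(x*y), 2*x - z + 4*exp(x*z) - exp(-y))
(x*y + 4*y*z - 5*exp(z) + exp(-y), -5*x*y - 4*z*exp(x*z) - 2, 5*x*z - y*z + 2*y*exp(x*y) + 2*sin(y))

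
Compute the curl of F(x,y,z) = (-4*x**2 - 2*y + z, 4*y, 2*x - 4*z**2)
(0, -1, 2)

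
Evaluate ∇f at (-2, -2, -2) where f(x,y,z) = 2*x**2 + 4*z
(-8, 0, 4)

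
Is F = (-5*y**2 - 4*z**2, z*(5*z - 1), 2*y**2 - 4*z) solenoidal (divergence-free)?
No, ∇·F = -4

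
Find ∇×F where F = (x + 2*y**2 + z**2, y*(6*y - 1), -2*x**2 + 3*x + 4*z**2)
(0, 4*x + 2*z - 3, -4*y)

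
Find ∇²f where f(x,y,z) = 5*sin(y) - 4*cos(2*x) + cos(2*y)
-5*sin(y) + 16*cos(2*x) - 4*cos(2*y)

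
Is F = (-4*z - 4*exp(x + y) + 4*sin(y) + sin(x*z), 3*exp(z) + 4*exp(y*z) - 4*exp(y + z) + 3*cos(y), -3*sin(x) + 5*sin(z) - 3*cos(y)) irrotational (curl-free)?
No, ∇×F = (-4*y*exp(y*z) - 3*exp(z) + 4*exp(y + z) + 3*sin(y), x*cos(x*z) + 3*cos(x) - 4, 4*exp(x + y) - 4*cos(y))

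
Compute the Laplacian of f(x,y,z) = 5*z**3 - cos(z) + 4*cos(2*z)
30*z + cos(z) - 16*cos(2*z)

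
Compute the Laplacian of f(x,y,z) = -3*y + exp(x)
exp(x)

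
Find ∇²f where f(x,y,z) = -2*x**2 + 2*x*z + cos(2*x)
-8*cos(x)**2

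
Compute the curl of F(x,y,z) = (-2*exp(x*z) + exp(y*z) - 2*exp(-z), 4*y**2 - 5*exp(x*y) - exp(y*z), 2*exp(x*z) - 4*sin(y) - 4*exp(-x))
(y*exp(y*z) - 4*cos(y), -2*x*exp(x*z) + y*exp(y*z) - 2*z*exp(x*z) + 2*exp(-z) - 4*exp(-x), -5*y*exp(x*y) - z*exp(y*z))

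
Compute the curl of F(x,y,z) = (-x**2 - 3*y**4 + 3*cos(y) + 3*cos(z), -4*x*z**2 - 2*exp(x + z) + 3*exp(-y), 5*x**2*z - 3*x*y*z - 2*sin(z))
(5*x*z + 2*exp(x + z), -10*x*z + 3*y*z - 3*sin(z), 12*y**3 - 4*z**2 - 2*exp(x + z) + 3*sin(y))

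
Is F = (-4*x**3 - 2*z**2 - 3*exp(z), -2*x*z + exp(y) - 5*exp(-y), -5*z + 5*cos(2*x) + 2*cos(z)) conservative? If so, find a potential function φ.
No, ∇×F = (2*x, -4*z - 3*exp(z) + 10*sin(2*x), -2*z) ≠ 0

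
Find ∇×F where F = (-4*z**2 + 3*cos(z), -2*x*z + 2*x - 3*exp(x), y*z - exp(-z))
(2*x + z, -8*z - 3*sin(z), -2*z - 3*exp(x) + 2)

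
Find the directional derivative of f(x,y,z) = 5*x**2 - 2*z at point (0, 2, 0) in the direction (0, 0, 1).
-2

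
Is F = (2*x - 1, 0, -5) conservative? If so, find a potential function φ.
Yes, F is conservative. φ = x**2 - x - 5*z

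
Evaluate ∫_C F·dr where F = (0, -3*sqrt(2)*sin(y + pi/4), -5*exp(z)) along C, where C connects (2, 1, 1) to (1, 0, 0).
-2 - 3*sqrt(2)*cos(pi/4 + 1) + 5*E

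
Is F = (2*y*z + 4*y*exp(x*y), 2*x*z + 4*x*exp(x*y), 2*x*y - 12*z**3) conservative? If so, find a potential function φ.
Yes, F is conservative. φ = 2*x*y*z - 3*z**4 + 4*exp(x*y)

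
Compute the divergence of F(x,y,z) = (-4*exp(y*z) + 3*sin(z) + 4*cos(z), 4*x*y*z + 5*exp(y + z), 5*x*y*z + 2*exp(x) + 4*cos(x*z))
5*x*y + 4*x*z - 4*x*sin(x*z) + 5*exp(y + z)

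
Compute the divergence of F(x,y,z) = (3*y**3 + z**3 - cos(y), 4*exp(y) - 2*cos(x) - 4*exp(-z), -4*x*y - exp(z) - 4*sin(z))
4*exp(y) - exp(z) - 4*cos(z)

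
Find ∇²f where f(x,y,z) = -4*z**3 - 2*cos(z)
-24*z + 2*cos(z)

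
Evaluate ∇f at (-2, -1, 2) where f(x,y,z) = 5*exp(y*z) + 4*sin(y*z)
(0, 8*cos(2) + 10*exp(-2), -5*exp(-2) - 4*cos(2))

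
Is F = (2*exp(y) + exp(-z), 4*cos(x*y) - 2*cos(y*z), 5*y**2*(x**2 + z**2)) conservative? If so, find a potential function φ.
No, ∇×F = (2*y*(5*x**2 + 5*z**2 - sin(y*z)), -10*x*y**2 - exp(-z), -4*y*sin(x*y) - 2*exp(y)) ≠ 0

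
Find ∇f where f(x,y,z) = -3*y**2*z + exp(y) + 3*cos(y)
(0, -6*y*z + exp(y) - 3*sin(y), -3*y**2)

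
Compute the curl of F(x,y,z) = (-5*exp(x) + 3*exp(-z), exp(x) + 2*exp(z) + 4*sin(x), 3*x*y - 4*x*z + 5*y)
(3*x - 2*exp(z) + 5, -3*y + 4*z - 3*exp(-z), exp(x) + 4*cos(x))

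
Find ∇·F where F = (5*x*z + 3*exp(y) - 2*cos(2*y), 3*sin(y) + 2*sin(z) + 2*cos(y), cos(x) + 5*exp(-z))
5*z - 2*sin(y) + 3*cos(y) - 5*exp(-z)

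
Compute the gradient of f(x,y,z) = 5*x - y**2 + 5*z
(5, -2*y, 5)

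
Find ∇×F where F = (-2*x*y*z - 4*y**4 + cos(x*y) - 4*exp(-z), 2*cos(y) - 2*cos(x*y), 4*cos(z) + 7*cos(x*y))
(-7*x*sin(x*y), -2*x*y + 7*y*sin(x*y) + 4*exp(-z), 2*x*z + x*sin(x*y) + 16*y**3 + 2*y*sin(x*y))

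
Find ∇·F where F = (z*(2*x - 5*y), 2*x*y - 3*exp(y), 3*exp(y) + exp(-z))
2*x + 2*z - 3*exp(y) - exp(-z)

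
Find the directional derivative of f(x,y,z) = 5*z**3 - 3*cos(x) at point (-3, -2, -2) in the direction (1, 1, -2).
-sqrt(6)*(sin(3) + 40)/2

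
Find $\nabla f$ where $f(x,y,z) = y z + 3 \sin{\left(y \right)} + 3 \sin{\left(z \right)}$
(0, z + 3*cos(y), y + 3*cos(z))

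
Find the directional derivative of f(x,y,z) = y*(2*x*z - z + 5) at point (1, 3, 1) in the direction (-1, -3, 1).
-21*sqrt(11)/11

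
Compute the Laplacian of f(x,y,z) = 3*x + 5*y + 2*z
0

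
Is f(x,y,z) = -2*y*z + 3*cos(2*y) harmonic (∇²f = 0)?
No, ∇²f = -12*cos(2*y)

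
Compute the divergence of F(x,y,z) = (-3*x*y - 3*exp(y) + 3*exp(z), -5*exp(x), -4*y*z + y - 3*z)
-7*y - 3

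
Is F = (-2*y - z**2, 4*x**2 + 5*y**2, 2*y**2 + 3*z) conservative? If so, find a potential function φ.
No, ∇×F = (4*y, -2*z, 8*x + 2) ≠ 0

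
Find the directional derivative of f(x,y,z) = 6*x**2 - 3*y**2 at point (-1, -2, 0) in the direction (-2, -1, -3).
6*sqrt(14)/7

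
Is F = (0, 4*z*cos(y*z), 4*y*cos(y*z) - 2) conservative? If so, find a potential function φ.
Yes, F is conservative. φ = -2*z + 4*sin(y*z)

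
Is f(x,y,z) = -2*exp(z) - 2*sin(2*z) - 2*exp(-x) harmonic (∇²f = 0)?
No, ∇²f = -2*exp(z) + 8*sin(2*z) - 2*exp(-x)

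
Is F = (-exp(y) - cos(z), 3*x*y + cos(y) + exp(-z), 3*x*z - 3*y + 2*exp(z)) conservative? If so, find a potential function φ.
No, ∇×F = (-3 + exp(-z), -3*z + sin(z), 3*y + exp(y)) ≠ 0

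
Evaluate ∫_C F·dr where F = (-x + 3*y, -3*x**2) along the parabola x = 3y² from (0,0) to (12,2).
-984/5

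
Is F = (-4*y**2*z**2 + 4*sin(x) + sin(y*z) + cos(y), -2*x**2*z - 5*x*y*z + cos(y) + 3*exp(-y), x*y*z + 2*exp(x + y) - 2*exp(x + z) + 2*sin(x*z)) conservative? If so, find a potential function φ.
No, ∇×F = (2*x**2 + 5*x*y + x*z + 2*exp(x + y), -8*y**2*z - y*z + y*cos(y*z) - 2*z*cos(x*z) - 2*exp(x + y) + 2*exp(x + z), -4*x*z + 8*y*z**2 - 5*y*z - z*cos(y*z) + sin(y)) ≠ 0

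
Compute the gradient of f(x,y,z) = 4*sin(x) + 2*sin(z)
(4*cos(x), 0, 2*cos(z))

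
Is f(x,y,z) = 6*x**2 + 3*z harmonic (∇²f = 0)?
No, ∇²f = 12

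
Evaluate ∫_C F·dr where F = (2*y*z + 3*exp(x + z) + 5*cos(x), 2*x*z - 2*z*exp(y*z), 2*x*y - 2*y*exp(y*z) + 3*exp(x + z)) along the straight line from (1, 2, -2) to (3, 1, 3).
-2*exp(3) - 5*sin(1) - 3*exp(-1) + 2*exp(-4) + 5*sin(3) + 26 + 3*exp(6)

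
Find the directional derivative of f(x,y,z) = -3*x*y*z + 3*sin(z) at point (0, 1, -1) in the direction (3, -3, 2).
3*sqrt(22)*(2*cos(1) + 3)/22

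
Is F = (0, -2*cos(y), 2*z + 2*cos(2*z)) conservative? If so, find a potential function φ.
Yes, F is conservative. φ = z**2 - 2*sin(y) + sin(2*z)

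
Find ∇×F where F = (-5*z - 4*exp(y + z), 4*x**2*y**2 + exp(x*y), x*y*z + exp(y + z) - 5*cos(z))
(x*z + exp(y + z), -y*z - 4*exp(y + z) - 5, 8*x*y**2 + y*exp(x*y) + 4*exp(y + z))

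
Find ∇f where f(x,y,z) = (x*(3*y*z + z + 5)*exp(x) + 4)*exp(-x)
(3*y*z + z + 5 - 4*exp(-x), 3*x*z, x*(3*y + 1))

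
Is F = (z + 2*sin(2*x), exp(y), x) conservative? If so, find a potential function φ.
Yes, F is conservative. φ = x*z + exp(y) - cos(2*x)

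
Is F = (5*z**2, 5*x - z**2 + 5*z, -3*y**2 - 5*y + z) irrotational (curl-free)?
No, ∇×F = (-6*y + 2*z - 10, 10*z, 5)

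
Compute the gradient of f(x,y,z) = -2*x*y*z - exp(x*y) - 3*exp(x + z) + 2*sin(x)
(-2*y*z - y*exp(x*y) - 3*exp(x + z) + 2*cos(x), x*(-2*z - exp(x*y)), -2*x*y - 3*exp(x + z))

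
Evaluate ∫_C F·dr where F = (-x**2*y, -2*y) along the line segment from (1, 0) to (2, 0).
0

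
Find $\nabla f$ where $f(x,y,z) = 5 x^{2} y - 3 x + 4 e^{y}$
(10*x*y - 3, 5*x**2 + 4*exp(y), 0)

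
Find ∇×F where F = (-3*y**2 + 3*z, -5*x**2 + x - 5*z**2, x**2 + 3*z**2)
(10*z, 3 - 2*x, -10*x + 6*y + 1)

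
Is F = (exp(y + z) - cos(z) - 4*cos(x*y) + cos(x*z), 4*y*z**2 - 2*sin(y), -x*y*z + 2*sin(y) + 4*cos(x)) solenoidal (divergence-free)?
No, ∇·F = -x*y + 4*y*sin(x*y) + 4*z**2 - z*sin(x*z) - 2*cos(y)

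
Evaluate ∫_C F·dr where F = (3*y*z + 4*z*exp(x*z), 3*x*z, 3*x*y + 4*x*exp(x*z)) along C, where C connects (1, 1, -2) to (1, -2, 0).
10 - 4*exp(-2)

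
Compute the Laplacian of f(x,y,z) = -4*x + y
0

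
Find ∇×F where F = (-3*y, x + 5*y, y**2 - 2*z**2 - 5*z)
(2*y, 0, 4)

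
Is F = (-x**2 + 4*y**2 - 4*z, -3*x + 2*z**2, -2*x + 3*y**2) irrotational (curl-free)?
No, ∇×F = (6*y - 4*z, -2, -8*y - 3)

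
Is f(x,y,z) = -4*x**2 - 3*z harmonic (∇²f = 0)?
No, ∇²f = -8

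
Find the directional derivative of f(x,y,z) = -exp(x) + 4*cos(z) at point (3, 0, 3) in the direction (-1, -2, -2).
8*sin(3)/3 + exp(3)/3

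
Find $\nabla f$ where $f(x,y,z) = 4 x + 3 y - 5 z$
(4, 3, -5)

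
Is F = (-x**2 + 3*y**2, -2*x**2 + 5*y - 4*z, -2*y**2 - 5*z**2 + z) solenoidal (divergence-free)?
No, ∇·F = -2*x - 10*z + 6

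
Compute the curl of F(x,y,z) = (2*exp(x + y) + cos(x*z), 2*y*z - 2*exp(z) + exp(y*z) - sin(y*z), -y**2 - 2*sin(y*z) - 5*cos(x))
(-y*exp(y*z) + y*cos(y*z) - 4*y - 2*z*cos(y*z) + 2*exp(z), -x*sin(x*z) - 5*sin(x), -2*exp(x + y))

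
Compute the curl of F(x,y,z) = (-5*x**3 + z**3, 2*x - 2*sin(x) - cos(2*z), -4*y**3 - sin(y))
(-12*y**2 - 2*sin(2*z) - cos(y), 3*z**2, 2 - 2*cos(x))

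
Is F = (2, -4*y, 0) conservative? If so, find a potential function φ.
Yes, F is conservative. φ = 2*x - 2*y**2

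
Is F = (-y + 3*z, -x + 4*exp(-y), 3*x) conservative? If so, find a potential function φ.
Yes, F is conservative. φ = -x*y + 3*x*z - 4*exp(-y)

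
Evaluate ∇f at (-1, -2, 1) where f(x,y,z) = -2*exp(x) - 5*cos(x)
(-5*sin(1) - 2*exp(-1), 0, 0)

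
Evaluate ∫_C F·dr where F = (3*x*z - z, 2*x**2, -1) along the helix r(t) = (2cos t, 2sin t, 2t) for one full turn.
0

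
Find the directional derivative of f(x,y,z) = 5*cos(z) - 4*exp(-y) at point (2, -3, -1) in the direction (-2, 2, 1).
5*sin(1)/3 + 8*exp(3)/3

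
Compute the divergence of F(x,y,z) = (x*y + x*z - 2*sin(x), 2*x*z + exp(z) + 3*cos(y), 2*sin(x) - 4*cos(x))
y + z - 3*sin(y) - 2*cos(x)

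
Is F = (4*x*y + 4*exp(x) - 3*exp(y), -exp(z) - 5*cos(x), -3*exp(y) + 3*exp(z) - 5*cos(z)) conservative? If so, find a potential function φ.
No, ∇×F = (-3*exp(y) + exp(z), 0, -4*x + 3*exp(y) + 5*sin(x)) ≠ 0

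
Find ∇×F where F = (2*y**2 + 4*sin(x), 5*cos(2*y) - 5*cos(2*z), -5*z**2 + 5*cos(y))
(-5*sin(y) - 10*sin(2*z), 0, -4*y)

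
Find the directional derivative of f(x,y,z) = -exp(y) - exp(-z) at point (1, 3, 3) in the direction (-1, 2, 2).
-4*sinh(3)/3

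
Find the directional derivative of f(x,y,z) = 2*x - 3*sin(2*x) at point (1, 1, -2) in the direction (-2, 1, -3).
2*sqrt(14)*(3*cos(2) - 1)/7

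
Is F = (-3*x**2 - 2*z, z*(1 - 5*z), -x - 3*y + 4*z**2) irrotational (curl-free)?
No, ∇×F = (10*z - 4, -1, 0)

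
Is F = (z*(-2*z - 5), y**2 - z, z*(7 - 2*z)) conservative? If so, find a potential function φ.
No, ∇×F = (1, -4*z - 5, 0) ≠ 0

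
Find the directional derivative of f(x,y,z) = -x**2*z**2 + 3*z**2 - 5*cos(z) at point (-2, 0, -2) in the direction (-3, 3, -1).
sqrt(19)*(-52 + 5*sin(2))/19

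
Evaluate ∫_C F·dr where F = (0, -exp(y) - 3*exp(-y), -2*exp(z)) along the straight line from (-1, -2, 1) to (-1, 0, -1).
-4*sinh(2) - 2*cosh(2) + 2 + 4*sinh(1)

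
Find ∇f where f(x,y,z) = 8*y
(0, 8, 0)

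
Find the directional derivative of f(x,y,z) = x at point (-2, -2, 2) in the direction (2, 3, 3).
sqrt(22)/11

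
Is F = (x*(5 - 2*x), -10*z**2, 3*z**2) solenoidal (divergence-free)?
No, ∇·F = -4*x + 6*z + 5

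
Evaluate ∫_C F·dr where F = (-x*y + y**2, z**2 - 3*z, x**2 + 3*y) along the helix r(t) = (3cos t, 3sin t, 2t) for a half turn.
36 - 15*pi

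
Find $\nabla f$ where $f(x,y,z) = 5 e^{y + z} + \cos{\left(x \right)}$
(-sin(x), 5*exp(y + z), 5*exp(y + z))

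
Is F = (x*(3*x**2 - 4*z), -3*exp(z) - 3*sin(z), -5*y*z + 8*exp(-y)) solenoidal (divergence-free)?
No, ∇·F = 9*x**2 - 5*y - 4*z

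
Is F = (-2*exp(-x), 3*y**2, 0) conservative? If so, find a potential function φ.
Yes, F is conservative. φ = y**3 + 2*exp(-x)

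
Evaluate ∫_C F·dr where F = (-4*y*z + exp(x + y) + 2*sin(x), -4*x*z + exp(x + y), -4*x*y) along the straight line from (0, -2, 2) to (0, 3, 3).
-(1 - exp(5))*exp(-2)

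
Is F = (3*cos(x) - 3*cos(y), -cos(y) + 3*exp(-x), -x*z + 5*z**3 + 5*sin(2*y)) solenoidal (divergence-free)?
No, ∇·F = -x + 15*z**2 - 3*sin(x) + sin(y)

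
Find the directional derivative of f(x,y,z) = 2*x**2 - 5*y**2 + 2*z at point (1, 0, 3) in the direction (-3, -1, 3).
-6*sqrt(19)/19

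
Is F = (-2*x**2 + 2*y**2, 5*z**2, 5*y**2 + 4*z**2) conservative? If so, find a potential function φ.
No, ∇×F = (10*y - 10*z, 0, -4*y) ≠ 0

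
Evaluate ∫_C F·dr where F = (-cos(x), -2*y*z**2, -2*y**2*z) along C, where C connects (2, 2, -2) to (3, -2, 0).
-sin(3) + sin(2) + 16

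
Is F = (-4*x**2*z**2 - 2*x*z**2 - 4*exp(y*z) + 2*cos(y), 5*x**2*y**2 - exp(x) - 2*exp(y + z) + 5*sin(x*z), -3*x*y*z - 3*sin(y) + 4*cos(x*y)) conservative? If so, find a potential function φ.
No, ∇×F = (-3*x*z - 4*x*sin(x*y) - 5*x*cos(x*z) + 2*exp(y + z) - 3*cos(y), -8*x**2*z - 4*x*z + 3*y*z - 4*y*exp(y*z) + 4*y*sin(x*y), 10*x*y**2 + 4*z*exp(y*z) + 5*z*cos(x*z) - exp(x) + 2*sin(y)) ≠ 0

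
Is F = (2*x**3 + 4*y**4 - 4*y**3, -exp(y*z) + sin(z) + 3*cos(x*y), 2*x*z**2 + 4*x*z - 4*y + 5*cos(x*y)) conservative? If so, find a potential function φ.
No, ∇×F = (-5*x*sin(x*y) + y*exp(y*z) - cos(z) - 4, 5*y*sin(x*y) - 2*z**2 - 4*z, y*(-16*y**2 + 12*y - 3*sin(x*y))) ≠ 0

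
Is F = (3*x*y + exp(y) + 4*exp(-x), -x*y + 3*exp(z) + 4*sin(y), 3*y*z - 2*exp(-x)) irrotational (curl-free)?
No, ∇×F = (3*z - 3*exp(z), -2*exp(-x), -3*x - y - exp(y))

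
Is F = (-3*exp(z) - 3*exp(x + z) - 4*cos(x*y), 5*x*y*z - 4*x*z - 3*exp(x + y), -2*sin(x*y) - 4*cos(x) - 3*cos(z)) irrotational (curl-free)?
No, ∇×F = (x*(-5*y - 2*cos(x*y) + 4), 2*y*cos(x*y) - 3*exp(z) - 3*exp(x + z) - 4*sin(x), -4*x*sin(x*y) + 5*y*z - 4*z - 3*exp(x + y))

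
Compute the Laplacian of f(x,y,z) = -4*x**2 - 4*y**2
-16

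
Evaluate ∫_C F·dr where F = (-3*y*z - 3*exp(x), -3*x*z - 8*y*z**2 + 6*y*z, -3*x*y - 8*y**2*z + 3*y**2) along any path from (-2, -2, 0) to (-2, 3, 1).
9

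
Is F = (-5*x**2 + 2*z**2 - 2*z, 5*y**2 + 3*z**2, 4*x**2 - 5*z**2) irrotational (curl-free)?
No, ∇×F = (-6*z, -8*x + 4*z - 2, 0)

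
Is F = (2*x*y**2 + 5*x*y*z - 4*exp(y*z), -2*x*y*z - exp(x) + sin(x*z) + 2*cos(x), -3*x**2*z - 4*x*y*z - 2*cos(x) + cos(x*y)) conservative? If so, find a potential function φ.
No, ∇×F = (x*(2*y - 4*z - sin(x*y) - cos(x*z)), 5*x*y + 6*x*z + 4*y*z - 4*y*exp(y*z) + y*sin(x*y) - 2*sin(x), -4*x*y - 5*x*z - 2*y*z + 4*z*exp(y*z) + z*cos(x*z) - exp(x) - 2*sin(x)) ≠ 0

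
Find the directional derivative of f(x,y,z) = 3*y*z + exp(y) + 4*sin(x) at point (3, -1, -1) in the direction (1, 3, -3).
sqrt(19)*(4*E*cos(3) + 3)*exp(-1)/19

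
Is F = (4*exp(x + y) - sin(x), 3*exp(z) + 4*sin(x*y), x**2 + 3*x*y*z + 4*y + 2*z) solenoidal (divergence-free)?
No, ∇·F = 3*x*y + 4*x*cos(x*y) + 4*exp(x + y) - cos(x) + 2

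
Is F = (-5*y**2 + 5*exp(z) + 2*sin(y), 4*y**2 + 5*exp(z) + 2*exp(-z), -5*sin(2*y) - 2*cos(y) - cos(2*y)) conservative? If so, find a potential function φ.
No, ∇×F = (-5*exp(z) + 2*sin(y) + 2*sin(2*y) - 10*cos(2*y) + 2*exp(-z), 5*exp(z), 10*y - 2*cos(y)) ≠ 0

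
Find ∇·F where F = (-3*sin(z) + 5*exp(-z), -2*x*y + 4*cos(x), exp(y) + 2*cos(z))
-2*x - 2*sin(z)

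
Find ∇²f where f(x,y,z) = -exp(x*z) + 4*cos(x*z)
(-x**2 - z**2)*(exp(x*z) + 4*cos(x*z))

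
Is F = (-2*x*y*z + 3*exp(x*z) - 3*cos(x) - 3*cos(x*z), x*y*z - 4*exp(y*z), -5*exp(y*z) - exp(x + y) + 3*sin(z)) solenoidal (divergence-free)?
No, ∇·F = x*z - 2*y*z - 5*y*exp(y*z) + 3*z*exp(x*z) - 4*z*exp(y*z) + 3*z*sin(x*z) + 3*sin(x) + 3*cos(z)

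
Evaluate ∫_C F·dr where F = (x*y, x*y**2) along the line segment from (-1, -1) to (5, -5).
-536/3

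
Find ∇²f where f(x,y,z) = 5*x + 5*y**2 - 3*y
10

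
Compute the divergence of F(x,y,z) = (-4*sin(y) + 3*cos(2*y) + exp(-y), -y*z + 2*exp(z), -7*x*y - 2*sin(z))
-z - 2*cos(z)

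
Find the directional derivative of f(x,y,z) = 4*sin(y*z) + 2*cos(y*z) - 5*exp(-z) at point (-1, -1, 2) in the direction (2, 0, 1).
sqrt(5)*(-2*(2*cos(2) + sin(2))*exp(2) + 5)*exp(-2)/5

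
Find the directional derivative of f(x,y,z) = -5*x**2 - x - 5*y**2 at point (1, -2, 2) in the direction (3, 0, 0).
-11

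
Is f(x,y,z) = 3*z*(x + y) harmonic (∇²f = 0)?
Yes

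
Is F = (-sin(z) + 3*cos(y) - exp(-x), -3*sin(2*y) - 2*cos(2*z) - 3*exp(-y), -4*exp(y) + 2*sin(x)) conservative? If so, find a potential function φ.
No, ∇×F = (-4*exp(y) - 4*sin(2*z), -2*cos(x) - cos(z), 3*sin(y)) ≠ 0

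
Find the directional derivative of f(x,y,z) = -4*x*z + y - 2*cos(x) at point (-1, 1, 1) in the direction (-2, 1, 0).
sqrt(5)*(4*sin(1) + 9)/5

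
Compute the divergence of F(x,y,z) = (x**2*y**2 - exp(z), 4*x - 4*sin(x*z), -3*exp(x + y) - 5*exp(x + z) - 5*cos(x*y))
2*x*y**2 - 5*exp(x + z)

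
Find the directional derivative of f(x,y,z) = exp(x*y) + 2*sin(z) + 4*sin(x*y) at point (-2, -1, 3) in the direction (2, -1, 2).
4*cos(3)/3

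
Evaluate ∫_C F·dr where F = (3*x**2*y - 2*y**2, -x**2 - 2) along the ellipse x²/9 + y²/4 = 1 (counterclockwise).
-81*pi/2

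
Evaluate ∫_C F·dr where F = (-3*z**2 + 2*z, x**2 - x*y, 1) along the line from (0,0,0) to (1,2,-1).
-11/3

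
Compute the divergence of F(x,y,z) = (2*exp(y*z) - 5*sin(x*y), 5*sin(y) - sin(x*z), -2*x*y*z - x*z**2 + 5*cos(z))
-2*x*y - 2*x*z - 5*y*cos(x*y) - 5*sin(z) + 5*cos(y)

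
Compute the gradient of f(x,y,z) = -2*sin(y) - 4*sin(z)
(0, -2*cos(y), -4*cos(z))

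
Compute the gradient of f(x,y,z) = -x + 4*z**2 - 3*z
(-1, 0, 8*z - 3)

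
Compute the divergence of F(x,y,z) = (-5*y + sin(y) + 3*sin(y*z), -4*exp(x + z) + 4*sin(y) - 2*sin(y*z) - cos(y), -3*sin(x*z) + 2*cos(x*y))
-3*x*cos(x*z) - 2*z*cos(y*z) + sin(y) + 4*cos(y)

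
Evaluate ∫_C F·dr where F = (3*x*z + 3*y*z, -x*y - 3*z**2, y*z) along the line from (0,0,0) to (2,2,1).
4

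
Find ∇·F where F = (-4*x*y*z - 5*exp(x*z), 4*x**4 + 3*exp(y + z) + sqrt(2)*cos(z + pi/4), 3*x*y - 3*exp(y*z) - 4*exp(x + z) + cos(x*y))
-4*y*z - 3*y*exp(y*z) - 5*z*exp(x*z) - 4*exp(x + z) + 3*exp(y + z)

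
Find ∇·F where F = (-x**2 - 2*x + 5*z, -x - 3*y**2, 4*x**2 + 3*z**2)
-2*x - 6*y + 6*z - 2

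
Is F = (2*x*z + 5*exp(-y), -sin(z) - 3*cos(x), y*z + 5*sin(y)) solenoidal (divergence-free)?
No, ∇·F = y + 2*z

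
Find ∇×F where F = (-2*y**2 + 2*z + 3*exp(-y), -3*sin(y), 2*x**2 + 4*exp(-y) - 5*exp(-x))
(-4*exp(-y), -4*x + 2 - 5*exp(-x), 4*y + 3*exp(-y))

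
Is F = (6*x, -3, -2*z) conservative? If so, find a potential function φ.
Yes, F is conservative. φ = 3*x**2 - 3*y - z**2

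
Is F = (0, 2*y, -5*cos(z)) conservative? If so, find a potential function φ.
Yes, F is conservative. φ = y**2 - 5*sin(z)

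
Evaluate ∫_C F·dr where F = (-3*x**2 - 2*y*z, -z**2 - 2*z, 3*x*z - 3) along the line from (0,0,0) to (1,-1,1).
-1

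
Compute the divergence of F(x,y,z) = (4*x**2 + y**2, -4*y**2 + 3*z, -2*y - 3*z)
8*x - 8*y - 3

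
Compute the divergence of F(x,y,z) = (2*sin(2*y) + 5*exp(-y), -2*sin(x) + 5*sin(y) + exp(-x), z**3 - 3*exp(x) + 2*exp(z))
3*z**2 + 2*exp(z) + 5*cos(y)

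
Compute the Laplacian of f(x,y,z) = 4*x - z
0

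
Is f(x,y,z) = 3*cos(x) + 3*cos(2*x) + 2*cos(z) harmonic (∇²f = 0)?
No, ∇²f = -3*cos(x) - 12*cos(2*x) - 2*cos(z)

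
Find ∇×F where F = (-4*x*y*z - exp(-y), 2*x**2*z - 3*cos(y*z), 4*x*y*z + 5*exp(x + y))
(-2*x**2 + 4*x*z - 3*y*sin(y*z) + 5*exp(x + y), -4*x*y - 4*y*z - 5*exp(x + y), 8*x*z - exp(-y))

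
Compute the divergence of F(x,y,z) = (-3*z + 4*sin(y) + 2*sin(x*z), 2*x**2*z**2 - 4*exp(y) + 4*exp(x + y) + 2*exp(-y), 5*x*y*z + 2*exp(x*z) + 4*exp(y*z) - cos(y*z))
5*x*y + 2*x*exp(x*z) + 4*y*exp(y*z) + y*sin(y*z) + 2*z*cos(x*z) - 4*exp(y) + 4*exp(x + y) - 2*exp(-y)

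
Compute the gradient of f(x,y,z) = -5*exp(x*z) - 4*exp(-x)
(-5*z*exp(x*z) + 4*exp(-x), 0, -5*x*exp(x*z))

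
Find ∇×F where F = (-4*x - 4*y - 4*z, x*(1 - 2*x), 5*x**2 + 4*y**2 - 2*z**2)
(8*y, -10*x - 4, 5 - 4*x)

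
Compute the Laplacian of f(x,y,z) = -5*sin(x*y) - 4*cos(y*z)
5*x**2*sin(x*y) + 5*y**2*sin(x*y) + 4*y**2*cos(y*z) + 4*z**2*cos(y*z)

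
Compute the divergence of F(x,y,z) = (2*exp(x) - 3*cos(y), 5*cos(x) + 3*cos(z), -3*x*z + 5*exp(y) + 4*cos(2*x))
-3*x + 2*exp(x)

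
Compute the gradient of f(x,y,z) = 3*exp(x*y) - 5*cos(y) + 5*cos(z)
(3*y*exp(x*y), 3*x*exp(x*y) + 5*sin(y), -5*sin(z))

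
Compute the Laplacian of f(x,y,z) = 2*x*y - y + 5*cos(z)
-5*cos(z)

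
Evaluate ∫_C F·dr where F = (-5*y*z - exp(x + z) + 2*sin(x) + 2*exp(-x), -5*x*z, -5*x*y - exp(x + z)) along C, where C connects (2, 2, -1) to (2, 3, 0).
-20 - exp(2) + E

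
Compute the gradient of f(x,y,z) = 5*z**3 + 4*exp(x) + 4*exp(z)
(4*exp(x), 0, 15*z**2 + 4*exp(z))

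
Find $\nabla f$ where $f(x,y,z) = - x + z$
(-1, 0, 1)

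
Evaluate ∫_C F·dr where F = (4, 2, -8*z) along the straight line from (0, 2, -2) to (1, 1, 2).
2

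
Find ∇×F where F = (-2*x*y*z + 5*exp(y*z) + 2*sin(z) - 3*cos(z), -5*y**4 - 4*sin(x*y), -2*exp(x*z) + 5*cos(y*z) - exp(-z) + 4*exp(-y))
(-5*z*sin(y*z) - 4*exp(-y), -2*x*y + 5*y*exp(y*z) + 2*z*exp(x*z) + 3*sin(z) + 2*cos(z), 2*x*z - 4*y*cos(x*y) - 5*z*exp(y*z))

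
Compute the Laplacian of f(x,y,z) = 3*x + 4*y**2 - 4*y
8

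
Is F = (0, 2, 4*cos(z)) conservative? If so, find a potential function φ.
Yes, F is conservative. φ = 2*y + 4*sin(z)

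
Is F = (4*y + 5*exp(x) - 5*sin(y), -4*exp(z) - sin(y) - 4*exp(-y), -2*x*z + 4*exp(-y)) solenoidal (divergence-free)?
No, ∇·F = -2*x + 5*exp(x) - cos(y) + 4*exp(-y)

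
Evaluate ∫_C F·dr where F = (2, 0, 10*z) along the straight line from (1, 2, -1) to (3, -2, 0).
-1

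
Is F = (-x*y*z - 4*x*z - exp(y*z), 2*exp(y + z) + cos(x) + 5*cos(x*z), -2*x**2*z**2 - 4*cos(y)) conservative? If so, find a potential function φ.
No, ∇×F = (5*x*sin(x*z) - 2*exp(y + z) + 4*sin(y), -x*y + 4*x*z**2 - 4*x - y*exp(y*z), x*z + z*exp(y*z) - 5*z*sin(x*z) - sin(x)) ≠ 0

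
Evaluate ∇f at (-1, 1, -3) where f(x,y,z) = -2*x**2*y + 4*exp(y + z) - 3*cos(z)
(4, -2 + 4*exp(-2), -3*sin(3) + 4*exp(-2))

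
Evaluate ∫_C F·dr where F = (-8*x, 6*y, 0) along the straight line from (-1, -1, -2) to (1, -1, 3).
0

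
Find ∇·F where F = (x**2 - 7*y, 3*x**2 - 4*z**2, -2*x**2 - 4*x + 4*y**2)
2*x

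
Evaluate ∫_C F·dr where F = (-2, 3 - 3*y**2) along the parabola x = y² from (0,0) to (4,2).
-10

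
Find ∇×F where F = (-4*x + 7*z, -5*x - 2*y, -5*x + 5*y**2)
(10*y, 12, -5)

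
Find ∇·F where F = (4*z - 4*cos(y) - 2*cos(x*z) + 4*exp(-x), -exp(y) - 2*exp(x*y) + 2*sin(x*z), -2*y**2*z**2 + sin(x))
-2*x*exp(x*y) - 4*y**2*z + 2*z*sin(x*z) - exp(y) - 4*exp(-x)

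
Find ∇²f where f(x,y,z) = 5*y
0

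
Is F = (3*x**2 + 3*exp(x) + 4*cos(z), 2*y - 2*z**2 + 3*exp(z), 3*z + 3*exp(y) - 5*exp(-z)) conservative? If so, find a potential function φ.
No, ∇×F = (4*z + 3*exp(y) - 3*exp(z), -4*sin(z), 0) ≠ 0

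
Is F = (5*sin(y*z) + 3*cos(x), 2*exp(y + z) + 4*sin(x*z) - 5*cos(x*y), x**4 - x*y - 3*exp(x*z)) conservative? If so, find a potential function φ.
No, ∇×F = (-4*x*cos(x*z) - x - 2*exp(y + z), -4*x**3 + 5*y*cos(y*z) + y + 3*z*exp(x*z), 5*y*sin(x*y) + 4*z*cos(x*z) - 5*z*cos(y*z)) ≠ 0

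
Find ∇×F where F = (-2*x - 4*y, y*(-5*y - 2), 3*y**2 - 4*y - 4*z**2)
(6*y - 4, 0, 4)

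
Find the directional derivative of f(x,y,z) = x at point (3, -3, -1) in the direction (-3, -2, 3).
-3*sqrt(22)/22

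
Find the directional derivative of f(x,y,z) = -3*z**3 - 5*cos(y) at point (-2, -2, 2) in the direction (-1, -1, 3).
sqrt(11)*(-108 + 5*sin(2))/11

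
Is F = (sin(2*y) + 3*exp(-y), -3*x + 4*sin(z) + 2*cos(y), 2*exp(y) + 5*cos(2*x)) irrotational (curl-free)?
No, ∇×F = (2*exp(y) - 4*cos(z), 10*sin(2*x), 4*sin(y)**2 - 5 + 3*exp(-y))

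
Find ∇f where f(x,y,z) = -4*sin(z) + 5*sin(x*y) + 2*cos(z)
(5*y*cos(x*y), 5*x*cos(x*y), -2*sin(z) - 4*cos(z))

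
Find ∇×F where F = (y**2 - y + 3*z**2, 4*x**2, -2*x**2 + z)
(0, 4*x + 6*z, 8*x - 2*y + 1)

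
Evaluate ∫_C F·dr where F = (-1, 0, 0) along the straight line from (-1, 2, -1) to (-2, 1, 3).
1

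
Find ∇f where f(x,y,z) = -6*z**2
(0, 0, -12*z)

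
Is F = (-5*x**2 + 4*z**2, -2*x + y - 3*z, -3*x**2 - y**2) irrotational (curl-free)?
No, ∇×F = (3 - 2*y, 6*x + 8*z, -2)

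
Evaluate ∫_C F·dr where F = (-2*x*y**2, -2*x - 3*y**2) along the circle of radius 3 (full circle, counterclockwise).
-18*pi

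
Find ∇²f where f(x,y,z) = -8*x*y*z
0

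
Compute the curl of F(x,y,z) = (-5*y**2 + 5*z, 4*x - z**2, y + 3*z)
(2*z + 1, 5, 10*y + 4)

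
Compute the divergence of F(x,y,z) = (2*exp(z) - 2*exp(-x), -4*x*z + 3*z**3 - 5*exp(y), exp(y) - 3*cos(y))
-5*exp(y) + 2*exp(-x)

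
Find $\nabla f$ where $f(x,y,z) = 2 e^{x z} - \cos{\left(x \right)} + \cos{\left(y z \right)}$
(2*z*exp(x*z) + sin(x), -z*sin(y*z), 2*x*exp(x*z) - y*sin(y*z))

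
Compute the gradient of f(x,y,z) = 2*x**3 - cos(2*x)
(6*x**2 + 2*sin(2*x), 0, 0)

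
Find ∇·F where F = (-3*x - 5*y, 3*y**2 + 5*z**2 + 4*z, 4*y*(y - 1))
6*y - 3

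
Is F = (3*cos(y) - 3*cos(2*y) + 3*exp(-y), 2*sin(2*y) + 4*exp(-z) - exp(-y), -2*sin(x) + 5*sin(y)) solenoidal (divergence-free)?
No, ∇·F = 4*cos(2*y) + exp(-y)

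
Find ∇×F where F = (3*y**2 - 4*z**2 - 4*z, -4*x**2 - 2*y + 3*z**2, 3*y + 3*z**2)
(3 - 6*z, -8*z - 4, -8*x - 6*y)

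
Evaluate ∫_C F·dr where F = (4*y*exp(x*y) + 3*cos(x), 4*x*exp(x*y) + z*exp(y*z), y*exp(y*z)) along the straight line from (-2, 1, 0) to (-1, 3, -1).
-3*sin(1) - 1 - 4*exp(-2) + 5*exp(-3) + 3*sin(2)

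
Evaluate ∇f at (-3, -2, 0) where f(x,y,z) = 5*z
(0, 0, 5)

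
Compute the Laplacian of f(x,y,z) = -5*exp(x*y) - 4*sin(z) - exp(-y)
-5*x**2*exp(x*y) - 5*y**2*exp(x*y) + 4*sin(z) - exp(-y)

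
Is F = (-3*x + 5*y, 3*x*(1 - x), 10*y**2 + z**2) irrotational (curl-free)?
No, ∇×F = (20*y, 0, -6*x - 2)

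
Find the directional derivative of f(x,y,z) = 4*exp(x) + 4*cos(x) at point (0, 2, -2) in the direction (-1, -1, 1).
-4*sqrt(3)/3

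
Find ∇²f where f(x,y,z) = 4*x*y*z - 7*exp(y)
-7*exp(y)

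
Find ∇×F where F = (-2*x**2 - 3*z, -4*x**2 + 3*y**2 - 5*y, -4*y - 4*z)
(-4, -3, -8*x)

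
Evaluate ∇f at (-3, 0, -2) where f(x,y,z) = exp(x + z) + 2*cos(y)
(exp(-5), 0, exp(-5))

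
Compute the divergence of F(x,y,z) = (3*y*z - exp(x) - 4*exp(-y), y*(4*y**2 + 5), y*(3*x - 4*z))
12*y**2 - 4*y - exp(x) + 5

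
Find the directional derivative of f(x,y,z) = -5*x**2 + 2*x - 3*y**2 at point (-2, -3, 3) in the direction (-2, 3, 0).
10*sqrt(13)/13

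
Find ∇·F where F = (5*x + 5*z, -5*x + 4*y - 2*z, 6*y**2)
9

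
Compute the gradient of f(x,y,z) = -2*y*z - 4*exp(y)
(0, -2*z - 4*exp(y), -2*y)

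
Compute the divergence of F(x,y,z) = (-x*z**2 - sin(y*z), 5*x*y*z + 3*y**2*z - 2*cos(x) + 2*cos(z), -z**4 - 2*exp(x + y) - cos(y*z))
5*x*z + 6*y*z + y*sin(y*z) - 4*z**3 - z**2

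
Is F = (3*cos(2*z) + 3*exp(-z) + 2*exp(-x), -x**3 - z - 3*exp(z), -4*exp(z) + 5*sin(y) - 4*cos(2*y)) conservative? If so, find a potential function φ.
No, ∇×F = (3*exp(z) + 8*sin(2*y) + 5*cos(y) + 1, -6*sin(2*z) - 3*exp(-z), -3*x**2) ≠ 0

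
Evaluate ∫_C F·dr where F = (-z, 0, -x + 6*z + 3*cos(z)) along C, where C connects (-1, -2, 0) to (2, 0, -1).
5 - 3*sin(1)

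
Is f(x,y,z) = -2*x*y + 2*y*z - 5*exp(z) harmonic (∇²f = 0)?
No, ∇²f = -5*exp(z)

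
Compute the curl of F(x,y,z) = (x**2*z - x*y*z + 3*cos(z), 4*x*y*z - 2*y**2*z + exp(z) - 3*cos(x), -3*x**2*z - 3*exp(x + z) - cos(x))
(-4*x*y + 2*y**2 - exp(z), x**2 - x*y + 6*x*z + 3*exp(x + z) - sin(x) - 3*sin(z), x*z + 4*y*z + 3*sin(x))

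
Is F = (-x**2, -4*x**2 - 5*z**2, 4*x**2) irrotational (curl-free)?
No, ∇×F = (10*z, -8*x, -8*x)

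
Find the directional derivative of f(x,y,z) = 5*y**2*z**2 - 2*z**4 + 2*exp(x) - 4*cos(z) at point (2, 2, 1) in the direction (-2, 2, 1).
-4*exp(2)/3 + 4*sin(1)/3 + 24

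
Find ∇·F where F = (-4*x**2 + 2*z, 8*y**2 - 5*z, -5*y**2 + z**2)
-8*x + 16*y + 2*z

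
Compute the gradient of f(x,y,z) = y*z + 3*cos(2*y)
(0, z - 6*sin(2*y), y)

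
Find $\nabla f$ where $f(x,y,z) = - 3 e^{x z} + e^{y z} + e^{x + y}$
(-3*z*exp(x*z) + exp(x + y), z*exp(y*z) + exp(x + y), -3*x*exp(x*z) + y*exp(y*z))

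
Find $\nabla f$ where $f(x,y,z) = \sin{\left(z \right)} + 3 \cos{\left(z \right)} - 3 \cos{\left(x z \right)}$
(3*z*sin(x*z), 0, 3*x*sin(x*z) - 3*sin(z) + cos(z))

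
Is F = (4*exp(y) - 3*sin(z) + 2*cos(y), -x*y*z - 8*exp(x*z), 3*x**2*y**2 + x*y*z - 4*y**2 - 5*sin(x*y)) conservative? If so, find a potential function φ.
No, ∇×F = (6*x**2*y + x*y + x*z + 8*x*exp(x*z) - 5*x*cos(x*y) - 8*y, -6*x*y**2 - y*z + 5*y*cos(x*y) - 3*cos(z), -y*z - 8*z*exp(x*z) - 4*exp(y) + 2*sin(y)) ≠ 0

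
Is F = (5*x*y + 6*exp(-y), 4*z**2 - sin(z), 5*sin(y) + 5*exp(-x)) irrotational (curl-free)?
No, ∇×F = (-8*z + 5*cos(y) + cos(z), 5*exp(-x), -5*x + 6*exp(-y))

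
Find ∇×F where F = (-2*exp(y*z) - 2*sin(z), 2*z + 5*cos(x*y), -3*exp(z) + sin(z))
(-2, -2*y*exp(y*z) - 2*cos(z), -5*y*sin(x*y) + 2*z*exp(y*z))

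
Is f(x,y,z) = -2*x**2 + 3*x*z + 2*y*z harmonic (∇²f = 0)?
No, ∇²f = -4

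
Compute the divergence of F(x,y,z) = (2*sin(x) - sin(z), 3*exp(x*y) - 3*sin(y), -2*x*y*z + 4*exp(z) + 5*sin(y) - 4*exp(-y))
-2*x*y + 3*x*exp(x*y) + 4*exp(z) + 2*cos(x) - 3*cos(y)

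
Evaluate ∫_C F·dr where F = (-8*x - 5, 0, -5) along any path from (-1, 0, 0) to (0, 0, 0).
-1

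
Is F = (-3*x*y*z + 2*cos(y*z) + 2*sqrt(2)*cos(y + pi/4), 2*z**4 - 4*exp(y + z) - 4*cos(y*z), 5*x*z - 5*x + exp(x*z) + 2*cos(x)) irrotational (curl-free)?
No, ∇×F = (-4*y*sin(y*z) - 8*z**3 + 4*exp(y + z), -3*x*y - 2*y*sin(y*z) - z*exp(x*z) - 5*z + 2*sin(x) + 5, 3*x*z + 2*z*sin(y*z) + 2*sqrt(2)*sin(y + pi/4))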